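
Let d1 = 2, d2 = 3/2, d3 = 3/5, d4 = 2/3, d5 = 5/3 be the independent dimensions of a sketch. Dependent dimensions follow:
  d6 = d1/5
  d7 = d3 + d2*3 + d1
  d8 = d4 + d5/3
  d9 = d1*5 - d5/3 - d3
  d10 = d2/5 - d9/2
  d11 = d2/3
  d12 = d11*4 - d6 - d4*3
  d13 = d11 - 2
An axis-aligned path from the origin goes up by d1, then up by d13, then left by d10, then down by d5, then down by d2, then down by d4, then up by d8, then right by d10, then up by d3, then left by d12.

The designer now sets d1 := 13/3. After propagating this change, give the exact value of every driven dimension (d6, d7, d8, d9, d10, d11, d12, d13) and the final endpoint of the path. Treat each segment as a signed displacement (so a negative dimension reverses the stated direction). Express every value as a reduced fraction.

d6 = 13/15
d7 = 283/30
d8 = 11/9
d9 = 923/45
d10 = -448/45
d11 = 1/2
d12 = -13/15
d13 = -3/2
endpoint = (13/15, 37/45)

Apply edit: d1 := 13/3
  d6 = d1/5 = 13/15
  d7 = d3 + d2*3 + d1 = 283/30
  d8 = d4 + d5/3 = 11/9
  d9 = d1*5 - d5/3 - d3 = 923/45
  d10 = d2/5 - d9/2 = -448/45
  d11 = d2/3 = 1/2
  d12 = d11*4 - d6 - d4*3 = -13/15
  d13 = d11 - 2 = -3/2
Walk from origin (0, 0):
  seg 1: up by d1 = 13/3 → (0, 13/3)
  seg 2: up by d13 = -3/2 → (0, 17/6)
  seg 3: left by d10 = -448/45 → (448/45, 17/6)
  seg 4: down by d5 = 5/3 → (448/45, 7/6)
  seg 5: down by d2 = 3/2 → (448/45, -1/3)
  seg 6: down by d4 = 2/3 → (448/45, -1)
  seg 7: up by d8 = 11/9 → (448/45, 2/9)
  seg 8: right by d10 = -448/45 → (0, 2/9)
  seg 9: up by d3 = 3/5 → (0, 37/45)
  seg 10: left by d12 = -13/15 → (13/15, 37/45)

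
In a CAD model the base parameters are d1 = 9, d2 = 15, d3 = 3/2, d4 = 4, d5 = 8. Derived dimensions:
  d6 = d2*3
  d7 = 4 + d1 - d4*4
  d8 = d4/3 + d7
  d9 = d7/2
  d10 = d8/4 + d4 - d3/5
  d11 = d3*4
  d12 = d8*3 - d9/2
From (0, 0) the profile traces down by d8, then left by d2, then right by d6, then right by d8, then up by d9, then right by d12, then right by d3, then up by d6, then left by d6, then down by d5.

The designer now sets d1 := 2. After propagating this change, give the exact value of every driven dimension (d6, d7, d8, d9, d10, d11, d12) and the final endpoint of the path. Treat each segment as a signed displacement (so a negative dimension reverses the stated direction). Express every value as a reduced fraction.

Apply edit: d1 := 2
  d6 = d2*3 = 45
  d7 = 4 + d1 - d4*4 = -10
  d8 = d4/3 + d7 = -26/3
  d9 = d7/2 = -5
  d10 = d8/4 + d4 - d3/5 = 23/15
  d11 = d3*4 = 6
  d12 = d8*3 - d9/2 = -47/2
Walk from origin (0, 0):
  seg 1: down by d8 = -26/3 → (0, 26/3)
  seg 2: left by d2 = 15 → (-15, 26/3)
  seg 3: right by d6 = 45 → (30, 26/3)
  seg 4: right by d8 = -26/3 → (64/3, 26/3)
  seg 5: up by d9 = -5 → (64/3, 11/3)
  seg 6: right by d12 = -47/2 → (-13/6, 11/3)
  seg 7: right by d3 = 3/2 → (-2/3, 11/3)
  seg 8: up by d6 = 45 → (-2/3, 146/3)
  seg 9: left by d6 = 45 → (-137/3, 146/3)
  seg 10: down by d5 = 8 → (-137/3, 122/3)

d6 = 45
d7 = -10
d8 = -26/3
d9 = -5
d10 = 23/15
d11 = 6
d12 = -47/2
endpoint = (-137/3, 122/3)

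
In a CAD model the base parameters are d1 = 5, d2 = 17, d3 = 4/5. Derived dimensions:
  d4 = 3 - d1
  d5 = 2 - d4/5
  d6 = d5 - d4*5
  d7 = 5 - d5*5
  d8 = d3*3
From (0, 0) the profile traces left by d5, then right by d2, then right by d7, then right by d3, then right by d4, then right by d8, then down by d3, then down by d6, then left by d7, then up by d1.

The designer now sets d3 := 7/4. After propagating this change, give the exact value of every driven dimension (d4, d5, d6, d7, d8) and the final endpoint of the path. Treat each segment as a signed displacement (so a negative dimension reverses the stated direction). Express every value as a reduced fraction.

d4 = -2
d5 = 12/5
d6 = 62/5
d7 = -7
d8 = 21/4
endpoint = (98/5, -183/20)

Apply edit: d3 := 7/4
  d4 = 3 - d1 = -2
  d5 = 2 - d4/5 = 12/5
  d6 = d5 - d4*5 = 62/5
  d7 = 5 - d5*5 = -7
  d8 = d3*3 = 21/4
Walk from origin (0, 0):
  seg 1: left by d5 = 12/5 → (-12/5, 0)
  seg 2: right by d2 = 17 → (73/5, 0)
  seg 3: right by d7 = -7 → (38/5, 0)
  seg 4: right by d3 = 7/4 → (187/20, 0)
  seg 5: right by d4 = -2 → (147/20, 0)
  seg 6: right by d8 = 21/4 → (63/5, 0)
  seg 7: down by d3 = 7/4 → (63/5, -7/4)
  seg 8: down by d6 = 62/5 → (63/5, -283/20)
  seg 9: left by d7 = -7 → (98/5, -283/20)
  seg 10: up by d1 = 5 → (98/5, -183/20)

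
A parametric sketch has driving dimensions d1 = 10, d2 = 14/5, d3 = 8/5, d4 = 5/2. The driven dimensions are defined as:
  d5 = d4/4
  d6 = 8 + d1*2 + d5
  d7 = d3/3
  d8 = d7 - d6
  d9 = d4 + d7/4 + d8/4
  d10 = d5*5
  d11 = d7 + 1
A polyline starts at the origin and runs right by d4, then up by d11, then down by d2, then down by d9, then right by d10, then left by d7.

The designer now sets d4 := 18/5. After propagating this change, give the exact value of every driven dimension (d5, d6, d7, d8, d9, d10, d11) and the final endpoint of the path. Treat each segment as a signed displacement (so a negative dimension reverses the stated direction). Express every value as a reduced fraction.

Apply edit: d4 := 18/5
  d5 = d4/4 = 9/10
  d6 = 8 + d1*2 + d5 = 289/10
  d7 = d3/3 = 8/15
  d8 = d7 - d6 = -851/30
  d9 = d4 + d7/4 + d8/4 = -403/120
  d10 = d5*5 = 9/2
  d11 = d7 + 1 = 23/15
Walk from origin (0, 0):
  seg 1: right by d4 = 18/5 → (18/5, 0)
  seg 2: up by d11 = 23/15 → (18/5, 23/15)
  seg 3: down by d2 = 14/5 → (18/5, -19/15)
  seg 4: down by d9 = -403/120 → (18/5, 251/120)
  seg 5: right by d10 = 9/2 → (81/10, 251/120)
  seg 6: left by d7 = 8/15 → (227/30, 251/120)

d5 = 9/10
d6 = 289/10
d7 = 8/15
d8 = -851/30
d9 = -403/120
d10 = 9/2
d11 = 23/15
endpoint = (227/30, 251/120)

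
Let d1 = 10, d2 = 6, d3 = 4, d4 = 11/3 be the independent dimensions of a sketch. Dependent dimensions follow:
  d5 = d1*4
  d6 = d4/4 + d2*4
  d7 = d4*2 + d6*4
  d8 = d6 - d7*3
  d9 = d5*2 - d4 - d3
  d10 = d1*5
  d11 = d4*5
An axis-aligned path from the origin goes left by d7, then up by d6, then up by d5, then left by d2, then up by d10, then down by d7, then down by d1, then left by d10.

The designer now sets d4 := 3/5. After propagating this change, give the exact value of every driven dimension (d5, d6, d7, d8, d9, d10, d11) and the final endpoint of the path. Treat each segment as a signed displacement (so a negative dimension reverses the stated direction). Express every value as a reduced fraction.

d5 = 40
d6 = 483/20
d7 = 489/5
d8 = -1077/4
d9 = 377/5
d10 = 50
d11 = 3
endpoint = (-769/5, 127/20)

Apply edit: d4 := 3/5
  d5 = d1*4 = 40
  d6 = d4/4 + d2*4 = 483/20
  d7 = d4*2 + d6*4 = 489/5
  d8 = d6 - d7*3 = -1077/4
  d9 = d5*2 - d4 - d3 = 377/5
  d10 = d1*5 = 50
  d11 = d4*5 = 3
Walk from origin (0, 0):
  seg 1: left by d7 = 489/5 → (-489/5, 0)
  seg 2: up by d6 = 483/20 → (-489/5, 483/20)
  seg 3: up by d5 = 40 → (-489/5, 1283/20)
  seg 4: left by d2 = 6 → (-519/5, 1283/20)
  seg 5: up by d10 = 50 → (-519/5, 2283/20)
  seg 6: down by d7 = 489/5 → (-519/5, 327/20)
  seg 7: down by d1 = 10 → (-519/5, 127/20)
  seg 8: left by d10 = 50 → (-769/5, 127/20)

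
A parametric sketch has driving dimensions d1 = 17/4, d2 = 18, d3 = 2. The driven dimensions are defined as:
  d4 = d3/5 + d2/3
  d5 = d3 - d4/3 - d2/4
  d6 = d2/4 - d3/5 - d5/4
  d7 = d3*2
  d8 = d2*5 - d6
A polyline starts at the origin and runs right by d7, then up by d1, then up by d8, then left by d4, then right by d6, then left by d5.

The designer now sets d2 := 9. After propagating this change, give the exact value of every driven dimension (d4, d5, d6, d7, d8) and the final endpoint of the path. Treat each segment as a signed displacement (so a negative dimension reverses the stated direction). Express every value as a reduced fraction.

d4 = 17/5
d5 = -83/60
d6 = 527/240
d7 = 4
d8 = 10273/240
endpoint = (1003/240, 11293/240)

Apply edit: d2 := 9
  d4 = d3/5 + d2/3 = 17/5
  d5 = d3 - d4/3 - d2/4 = -83/60
  d6 = d2/4 - d3/5 - d5/4 = 527/240
  d7 = d3*2 = 4
  d8 = d2*5 - d6 = 10273/240
Walk from origin (0, 0):
  seg 1: right by d7 = 4 → (4, 0)
  seg 2: up by d1 = 17/4 → (4, 17/4)
  seg 3: up by d8 = 10273/240 → (4, 11293/240)
  seg 4: left by d4 = 17/5 → (3/5, 11293/240)
  seg 5: right by d6 = 527/240 → (671/240, 11293/240)
  seg 6: left by d5 = -83/60 → (1003/240, 11293/240)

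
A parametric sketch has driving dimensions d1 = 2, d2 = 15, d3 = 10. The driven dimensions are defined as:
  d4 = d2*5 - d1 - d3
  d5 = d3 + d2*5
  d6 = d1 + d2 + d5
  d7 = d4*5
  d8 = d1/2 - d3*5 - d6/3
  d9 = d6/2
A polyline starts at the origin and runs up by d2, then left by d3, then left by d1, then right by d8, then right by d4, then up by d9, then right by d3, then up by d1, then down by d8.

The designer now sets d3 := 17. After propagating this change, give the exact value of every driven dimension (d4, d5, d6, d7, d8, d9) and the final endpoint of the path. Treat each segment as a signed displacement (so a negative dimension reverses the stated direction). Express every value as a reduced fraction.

d4 = 56
d5 = 92
d6 = 109
d7 = 280
d8 = -361/3
d9 = 109/2
endpoint = (-199/3, 1151/6)

Apply edit: d3 := 17
  d4 = d2*5 - d1 - d3 = 56
  d5 = d3 + d2*5 = 92
  d6 = d1 + d2 + d5 = 109
  d7 = d4*5 = 280
  d8 = d1/2 - d3*5 - d6/3 = -361/3
  d9 = d6/2 = 109/2
Walk from origin (0, 0):
  seg 1: up by d2 = 15 → (0, 15)
  seg 2: left by d3 = 17 → (-17, 15)
  seg 3: left by d1 = 2 → (-19, 15)
  seg 4: right by d8 = -361/3 → (-418/3, 15)
  seg 5: right by d4 = 56 → (-250/3, 15)
  seg 6: up by d9 = 109/2 → (-250/3, 139/2)
  seg 7: right by d3 = 17 → (-199/3, 139/2)
  seg 8: up by d1 = 2 → (-199/3, 143/2)
  seg 9: down by d8 = -361/3 → (-199/3, 1151/6)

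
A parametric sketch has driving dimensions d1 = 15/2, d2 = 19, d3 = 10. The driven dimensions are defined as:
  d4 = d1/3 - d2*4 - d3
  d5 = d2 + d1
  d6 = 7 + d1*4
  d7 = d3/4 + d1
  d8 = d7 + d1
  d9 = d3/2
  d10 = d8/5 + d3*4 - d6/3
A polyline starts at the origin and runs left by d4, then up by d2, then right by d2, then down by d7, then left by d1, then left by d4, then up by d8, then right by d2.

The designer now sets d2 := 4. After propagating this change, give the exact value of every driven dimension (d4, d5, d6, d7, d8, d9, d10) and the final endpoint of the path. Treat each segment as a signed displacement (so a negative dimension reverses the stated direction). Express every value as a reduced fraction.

d4 = -47/2
d5 = 23/2
d6 = 37
d7 = 10
d8 = 35/2
d9 = 5
d10 = 187/6
endpoint = (95/2, 23/2)

Apply edit: d2 := 4
  d4 = d1/3 - d2*4 - d3 = -47/2
  d5 = d2 + d1 = 23/2
  d6 = 7 + d1*4 = 37
  d7 = d3/4 + d1 = 10
  d8 = d7 + d1 = 35/2
  d9 = d3/2 = 5
  d10 = d8/5 + d3*4 - d6/3 = 187/6
Walk from origin (0, 0):
  seg 1: left by d4 = -47/2 → (47/2, 0)
  seg 2: up by d2 = 4 → (47/2, 4)
  seg 3: right by d2 = 4 → (55/2, 4)
  seg 4: down by d7 = 10 → (55/2, -6)
  seg 5: left by d1 = 15/2 → (20, -6)
  seg 6: left by d4 = -47/2 → (87/2, -6)
  seg 7: up by d8 = 35/2 → (87/2, 23/2)
  seg 8: right by d2 = 4 → (95/2, 23/2)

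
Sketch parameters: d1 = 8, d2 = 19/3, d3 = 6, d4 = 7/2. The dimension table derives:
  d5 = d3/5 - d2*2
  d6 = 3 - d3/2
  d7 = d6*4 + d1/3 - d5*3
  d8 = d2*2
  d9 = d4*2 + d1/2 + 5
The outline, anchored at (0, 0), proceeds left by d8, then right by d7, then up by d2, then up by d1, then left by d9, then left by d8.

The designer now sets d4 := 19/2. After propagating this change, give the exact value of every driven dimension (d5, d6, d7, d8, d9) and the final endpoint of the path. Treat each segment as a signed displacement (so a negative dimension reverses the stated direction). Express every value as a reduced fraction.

d5 = -172/15
d6 = 0
d7 = 556/15
d8 = 38/3
d9 = 28
endpoint = (-244/15, 43/3)

Apply edit: d4 := 19/2
  d5 = d3/5 - d2*2 = -172/15
  d6 = 3 - d3/2 = 0
  d7 = d6*4 + d1/3 - d5*3 = 556/15
  d8 = d2*2 = 38/3
  d9 = d4*2 + d1/2 + 5 = 28
Walk from origin (0, 0):
  seg 1: left by d8 = 38/3 → (-38/3, 0)
  seg 2: right by d7 = 556/15 → (122/5, 0)
  seg 3: up by d2 = 19/3 → (122/5, 19/3)
  seg 4: up by d1 = 8 → (122/5, 43/3)
  seg 5: left by d9 = 28 → (-18/5, 43/3)
  seg 6: left by d8 = 38/3 → (-244/15, 43/3)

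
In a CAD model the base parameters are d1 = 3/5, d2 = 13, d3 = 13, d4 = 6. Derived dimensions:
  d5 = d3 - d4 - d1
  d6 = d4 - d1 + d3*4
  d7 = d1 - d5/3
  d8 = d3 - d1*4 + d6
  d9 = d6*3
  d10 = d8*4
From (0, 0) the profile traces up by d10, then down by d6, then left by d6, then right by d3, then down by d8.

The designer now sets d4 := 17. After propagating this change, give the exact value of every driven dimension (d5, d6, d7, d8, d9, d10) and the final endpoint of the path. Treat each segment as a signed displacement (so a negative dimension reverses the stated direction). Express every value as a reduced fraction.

d5 = -23/5
d6 = 342/5
d7 = 32/15
d8 = 79
d9 = 1026/5
d10 = 316
endpoint = (-277/5, 843/5)

Apply edit: d4 := 17
  d5 = d3 - d4 - d1 = -23/5
  d6 = d4 - d1 + d3*4 = 342/5
  d7 = d1 - d5/3 = 32/15
  d8 = d3 - d1*4 + d6 = 79
  d9 = d6*3 = 1026/5
  d10 = d8*4 = 316
Walk from origin (0, 0):
  seg 1: up by d10 = 316 → (0, 316)
  seg 2: down by d6 = 342/5 → (0, 1238/5)
  seg 3: left by d6 = 342/5 → (-342/5, 1238/5)
  seg 4: right by d3 = 13 → (-277/5, 1238/5)
  seg 5: down by d8 = 79 → (-277/5, 843/5)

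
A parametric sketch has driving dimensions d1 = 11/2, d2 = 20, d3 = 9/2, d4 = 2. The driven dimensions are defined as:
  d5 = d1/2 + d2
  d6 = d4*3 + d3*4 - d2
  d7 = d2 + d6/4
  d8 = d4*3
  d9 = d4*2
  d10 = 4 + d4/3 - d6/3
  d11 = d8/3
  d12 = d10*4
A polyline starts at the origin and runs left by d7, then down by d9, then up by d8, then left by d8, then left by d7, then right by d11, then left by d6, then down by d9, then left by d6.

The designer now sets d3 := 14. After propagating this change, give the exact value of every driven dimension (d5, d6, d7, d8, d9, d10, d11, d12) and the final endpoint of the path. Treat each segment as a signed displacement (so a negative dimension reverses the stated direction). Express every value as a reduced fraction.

Apply edit: d3 := 14
  d5 = d1/2 + d2 = 91/4
  d6 = d4*3 + d3*4 - d2 = 42
  d7 = d2 + d6/4 = 61/2
  d8 = d4*3 = 6
  d9 = d4*2 = 4
  d10 = 4 + d4/3 - d6/3 = -28/3
  d11 = d8/3 = 2
  d12 = d10*4 = -112/3
Walk from origin (0, 0):
  seg 1: left by d7 = 61/2 → (-61/2, 0)
  seg 2: down by d9 = 4 → (-61/2, -4)
  seg 3: up by d8 = 6 → (-61/2, 2)
  seg 4: left by d8 = 6 → (-73/2, 2)
  seg 5: left by d7 = 61/2 → (-67, 2)
  seg 6: right by d11 = 2 → (-65, 2)
  seg 7: left by d6 = 42 → (-107, 2)
  seg 8: down by d9 = 4 → (-107, -2)
  seg 9: left by d6 = 42 → (-149, -2)

d5 = 91/4
d6 = 42
d7 = 61/2
d8 = 6
d9 = 4
d10 = -28/3
d11 = 2
d12 = -112/3
endpoint = (-149, -2)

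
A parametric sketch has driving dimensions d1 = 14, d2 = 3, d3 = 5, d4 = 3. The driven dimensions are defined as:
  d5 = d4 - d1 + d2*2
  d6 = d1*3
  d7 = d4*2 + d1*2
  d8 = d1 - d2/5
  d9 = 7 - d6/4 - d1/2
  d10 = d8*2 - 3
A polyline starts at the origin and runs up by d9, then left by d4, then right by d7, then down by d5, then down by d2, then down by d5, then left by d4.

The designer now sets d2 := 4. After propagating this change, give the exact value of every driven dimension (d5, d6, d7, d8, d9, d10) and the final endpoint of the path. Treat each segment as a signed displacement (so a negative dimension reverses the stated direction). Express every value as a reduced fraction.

d5 = -3
d6 = 42
d7 = 34
d8 = 66/5
d9 = -21/2
d10 = 117/5
endpoint = (28, -17/2)

Apply edit: d2 := 4
  d5 = d4 - d1 + d2*2 = -3
  d6 = d1*3 = 42
  d7 = d4*2 + d1*2 = 34
  d8 = d1 - d2/5 = 66/5
  d9 = 7 - d6/4 - d1/2 = -21/2
  d10 = d8*2 - 3 = 117/5
Walk from origin (0, 0):
  seg 1: up by d9 = -21/2 → (0, -21/2)
  seg 2: left by d4 = 3 → (-3, -21/2)
  seg 3: right by d7 = 34 → (31, -21/2)
  seg 4: down by d5 = -3 → (31, -15/2)
  seg 5: down by d2 = 4 → (31, -23/2)
  seg 6: down by d5 = -3 → (31, -17/2)
  seg 7: left by d4 = 3 → (28, -17/2)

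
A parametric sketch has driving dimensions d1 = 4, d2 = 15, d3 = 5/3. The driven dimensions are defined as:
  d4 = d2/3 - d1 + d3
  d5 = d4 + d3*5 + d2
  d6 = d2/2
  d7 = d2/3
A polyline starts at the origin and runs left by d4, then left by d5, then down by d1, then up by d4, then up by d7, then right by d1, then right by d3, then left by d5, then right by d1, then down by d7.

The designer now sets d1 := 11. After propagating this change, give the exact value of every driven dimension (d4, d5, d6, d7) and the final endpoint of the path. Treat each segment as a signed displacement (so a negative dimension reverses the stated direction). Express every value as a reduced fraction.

d4 = -13/3
d5 = 19
d6 = 15/2
d7 = 5
endpoint = (-10, -46/3)

Apply edit: d1 := 11
  d4 = d2/3 - d1 + d3 = -13/3
  d5 = d4 + d3*5 + d2 = 19
  d6 = d2/2 = 15/2
  d7 = d2/3 = 5
Walk from origin (0, 0):
  seg 1: left by d4 = -13/3 → (13/3, 0)
  seg 2: left by d5 = 19 → (-44/3, 0)
  seg 3: down by d1 = 11 → (-44/3, -11)
  seg 4: up by d4 = -13/3 → (-44/3, -46/3)
  seg 5: up by d7 = 5 → (-44/3, -31/3)
  seg 6: right by d1 = 11 → (-11/3, -31/3)
  seg 7: right by d3 = 5/3 → (-2, -31/3)
  seg 8: left by d5 = 19 → (-21, -31/3)
  seg 9: right by d1 = 11 → (-10, -31/3)
  seg 10: down by d7 = 5 → (-10, -46/3)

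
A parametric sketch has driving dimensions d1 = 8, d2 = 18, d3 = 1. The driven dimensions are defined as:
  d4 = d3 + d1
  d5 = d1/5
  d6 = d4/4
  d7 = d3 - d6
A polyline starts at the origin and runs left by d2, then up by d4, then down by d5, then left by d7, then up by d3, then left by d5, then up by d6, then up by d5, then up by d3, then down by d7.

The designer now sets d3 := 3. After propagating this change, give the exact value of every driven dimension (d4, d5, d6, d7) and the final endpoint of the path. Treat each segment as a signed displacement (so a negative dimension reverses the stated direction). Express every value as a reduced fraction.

d4 = 11
d5 = 8/5
d6 = 11/4
d7 = 1/4
endpoint = (-397/20, 39/2)

Apply edit: d3 := 3
  d4 = d3 + d1 = 11
  d5 = d1/5 = 8/5
  d6 = d4/4 = 11/4
  d7 = d3 - d6 = 1/4
Walk from origin (0, 0):
  seg 1: left by d2 = 18 → (-18, 0)
  seg 2: up by d4 = 11 → (-18, 11)
  seg 3: down by d5 = 8/5 → (-18, 47/5)
  seg 4: left by d7 = 1/4 → (-73/4, 47/5)
  seg 5: up by d3 = 3 → (-73/4, 62/5)
  seg 6: left by d5 = 8/5 → (-397/20, 62/5)
  seg 7: up by d6 = 11/4 → (-397/20, 303/20)
  seg 8: up by d5 = 8/5 → (-397/20, 67/4)
  seg 9: up by d3 = 3 → (-397/20, 79/4)
  seg 10: down by d7 = 1/4 → (-397/20, 39/2)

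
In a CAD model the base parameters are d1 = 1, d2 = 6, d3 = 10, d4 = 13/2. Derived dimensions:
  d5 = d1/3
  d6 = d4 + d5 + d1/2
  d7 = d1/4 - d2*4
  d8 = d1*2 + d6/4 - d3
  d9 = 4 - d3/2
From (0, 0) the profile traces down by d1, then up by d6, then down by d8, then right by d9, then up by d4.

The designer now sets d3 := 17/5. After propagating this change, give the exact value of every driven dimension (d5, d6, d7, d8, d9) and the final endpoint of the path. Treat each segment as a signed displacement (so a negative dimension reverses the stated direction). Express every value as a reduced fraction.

Apply edit: d3 := 17/5
  d5 = d1/3 = 1/3
  d6 = d4 + d5 + d1/2 = 22/3
  d7 = d1/4 - d2*4 = -95/4
  d8 = d1*2 + d6/4 - d3 = 13/30
  d9 = 4 - d3/2 = 23/10
Walk from origin (0, 0):
  seg 1: down by d1 = 1 → (0, -1)
  seg 2: up by d6 = 22/3 → (0, 19/3)
  seg 3: down by d8 = 13/30 → (0, 59/10)
  seg 4: right by d9 = 23/10 → (23/10, 59/10)
  seg 5: up by d4 = 13/2 → (23/10, 62/5)

d5 = 1/3
d6 = 22/3
d7 = -95/4
d8 = 13/30
d9 = 23/10
endpoint = (23/10, 62/5)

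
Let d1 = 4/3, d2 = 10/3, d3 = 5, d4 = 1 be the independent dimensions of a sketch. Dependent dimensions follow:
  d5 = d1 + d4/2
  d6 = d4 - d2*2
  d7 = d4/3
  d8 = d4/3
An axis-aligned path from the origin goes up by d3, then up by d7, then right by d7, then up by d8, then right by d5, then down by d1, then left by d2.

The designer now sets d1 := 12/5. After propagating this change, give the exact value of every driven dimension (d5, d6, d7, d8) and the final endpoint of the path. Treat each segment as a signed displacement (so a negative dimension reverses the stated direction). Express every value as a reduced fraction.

d5 = 29/10
d6 = -17/3
d7 = 1/3
d8 = 1/3
endpoint = (-1/10, 49/15)

Apply edit: d1 := 12/5
  d5 = d1 + d4/2 = 29/10
  d6 = d4 - d2*2 = -17/3
  d7 = d4/3 = 1/3
  d8 = d4/3 = 1/3
Walk from origin (0, 0):
  seg 1: up by d3 = 5 → (0, 5)
  seg 2: up by d7 = 1/3 → (0, 16/3)
  seg 3: right by d7 = 1/3 → (1/3, 16/3)
  seg 4: up by d8 = 1/3 → (1/3, 17/3)
  seg 5: right by d5 = 29/10 → (97/30, 17/3)
  seg 6: down by d1 = 12/5 → (97/30, 49/15)
  seg 7: left by d2 = 10/3 → (-1/10, 49/15)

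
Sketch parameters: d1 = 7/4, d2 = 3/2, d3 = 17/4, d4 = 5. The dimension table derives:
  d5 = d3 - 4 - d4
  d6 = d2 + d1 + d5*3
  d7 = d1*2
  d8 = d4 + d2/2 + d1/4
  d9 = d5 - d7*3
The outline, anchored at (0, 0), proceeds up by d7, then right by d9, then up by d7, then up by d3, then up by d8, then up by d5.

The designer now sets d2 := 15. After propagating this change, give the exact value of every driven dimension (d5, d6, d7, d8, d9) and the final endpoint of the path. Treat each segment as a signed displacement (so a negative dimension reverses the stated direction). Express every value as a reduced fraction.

Apply edit: d2 := 15
  d5 = d3 - 4 - d4 = -19/4
  d6 = d2 + d1 + d5*3 = 5/2
  d7 = d1*2 = 7/2
  d8 = d4 + d2/2 + d1/4 = 207/16
  d9 = d5 - d7*3 = -61/4
Walk from origin (0, 0):
  seg 1: up by d7 = 7/2 → (0, 7/2)
  seg 2: right by d9 = -61/4 → (-61/4, 7/2)
  seg 3: up by d7 = 7/2 → (-61/4, 7)
  seg 4: up by d3 = 17/4 → (-61/4, 45/4)
  seg 5: up by d8 = 207/16 → (-61/4, 387/16)
  seg 6: up by d5 = -19/4 → (-61/4, 311/16)

d5 = -19/4
d6 = 5/2
d7 = 7/2
d8 = 207/16
d9 = -61/4
endpoint = (-61/4, 311/16)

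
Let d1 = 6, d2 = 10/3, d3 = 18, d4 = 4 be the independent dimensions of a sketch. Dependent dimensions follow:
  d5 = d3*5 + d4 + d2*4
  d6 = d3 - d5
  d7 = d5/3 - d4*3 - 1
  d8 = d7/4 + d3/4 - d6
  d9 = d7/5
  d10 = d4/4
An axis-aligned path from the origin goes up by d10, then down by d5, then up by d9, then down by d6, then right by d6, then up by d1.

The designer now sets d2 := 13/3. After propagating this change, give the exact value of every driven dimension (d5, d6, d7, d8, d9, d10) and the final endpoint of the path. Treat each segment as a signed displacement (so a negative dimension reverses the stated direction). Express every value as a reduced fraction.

Apply edit: d2 := 13/3
  d5 = d3*5 + d4 + d2*4 = 334/3
  d6 = d3 - d5 = -280/3
  d7 = d5/3 - d4*3 - 1 = 217/9
  d8 = d7/4 + d3/4 - d6 = 3739/36
  d9 = d7/5 = 217/45
  d10 = d4/4 = 1
Walk from origin (0, 0):
  seg 1: up by d10 = 1 → (0, 1)
  seg 2: down by d5 = 334/3 → (0, -331/3)
  seg 3: up by d9 = 217/45 → (0, -4748/45)
  seg 4: down by d6 = -280/3 → (0, -548/45)
  seg 5: right by d6 = -280/3 → (-280/3, -548/45)
  seg 6: up by d1 = 6 → (-280/3, -278/45)

d5 = 334/3
d6 = -280/3
d7 = 217/9
d8 = 3739/36
d9 = 217/45
d10 = 1
endpoint = (-280/3, -278/45)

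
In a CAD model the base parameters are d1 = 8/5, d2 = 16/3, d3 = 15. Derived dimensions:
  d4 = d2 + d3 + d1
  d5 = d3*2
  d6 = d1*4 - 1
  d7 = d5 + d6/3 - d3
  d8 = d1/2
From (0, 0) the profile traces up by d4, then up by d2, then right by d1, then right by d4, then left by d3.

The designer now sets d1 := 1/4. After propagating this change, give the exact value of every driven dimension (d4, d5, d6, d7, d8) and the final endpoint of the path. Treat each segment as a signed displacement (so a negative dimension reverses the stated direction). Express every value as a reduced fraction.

Apply edit: d1 := 1/4
  d4 = d2 + d3 + d1 = 247/12
  d5 = d3*2 = 30
  d6 = d1*4 - 1 = 0
  d7 = d5 + d6/3 - d3 = 15
  d8 = d1/2 = 1/8
Walk from origin (0, 0):
  seg 1: up by d4 = 247/12 → (0, 247/12)
  seg 2: up by d2 = 16/3 → (0, 311/12)
  seg 3: right by d1 = 1/4 → (1/4, 311/12)
  seg 4: right by d4 = 247/12 → (125/6, 311/12)
  seg 5: left by d3 = 15 → (35/6, 311/12)

d4 = 247/12
d5 = 30
d6 = 0
d7 = 15
d8 = 1/8
endpoint = (35/6, 311/12)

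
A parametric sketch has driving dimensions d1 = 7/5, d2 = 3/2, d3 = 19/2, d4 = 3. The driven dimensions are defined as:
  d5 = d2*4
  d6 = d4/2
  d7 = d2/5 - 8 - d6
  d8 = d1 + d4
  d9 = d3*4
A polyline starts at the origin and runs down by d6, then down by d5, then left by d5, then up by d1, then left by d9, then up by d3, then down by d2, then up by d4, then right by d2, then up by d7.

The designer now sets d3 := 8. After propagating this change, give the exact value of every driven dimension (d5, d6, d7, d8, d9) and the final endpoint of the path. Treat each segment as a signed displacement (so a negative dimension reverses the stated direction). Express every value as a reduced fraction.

Apply edit: d3 := 8
  d5 = d2*4 = 6
  d6 = d4/2 = 3/2
  d7 = d2/5 - 8 - d6 = -46/5
  d8 = d1 + d4 = 22/5
  d9 = d3*4 = 32
Walk from origin (0, 0):
  seg 1: down by d6 = 3/2 → (0, -3/2)
  seg 2: down by d5 = 6 → (0, -15/2)
  seg 3: left by d5 = 6 → (-6, -15/2)
  seg 4: up by d1 = 7/5 → (-6, -61/10)
  seg 5: left by d9 = 32 → (-38, -61/10)
  seg 6: up by d3 = 8 → (-38, 19/10)
  seg 7: down by d2 = 3/2 → (-38, 2/5)
  seg 8: up by d4 = 3 → (-38, 17/5)
  seg 9: right by d2 = 3/2 → (-73/2, 17/5)
  seg 10: up by d7 = -46/5 → (-73/2, -29/5)

d5 = 6
d6 = 3/2
d7 = -46/5
d8 = 22/5
d9 = 32
endpoint = (-73/2, -29/5)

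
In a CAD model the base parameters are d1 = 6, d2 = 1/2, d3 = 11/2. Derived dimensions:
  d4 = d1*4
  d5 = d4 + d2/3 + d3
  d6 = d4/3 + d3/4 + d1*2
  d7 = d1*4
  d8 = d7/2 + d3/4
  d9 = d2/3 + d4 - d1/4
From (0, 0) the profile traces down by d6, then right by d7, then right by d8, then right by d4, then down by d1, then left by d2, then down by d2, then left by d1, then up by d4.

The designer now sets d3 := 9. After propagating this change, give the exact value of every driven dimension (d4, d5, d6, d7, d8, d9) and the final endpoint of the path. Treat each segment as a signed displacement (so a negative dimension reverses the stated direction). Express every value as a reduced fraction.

d4 = 24
d5 = 199/6
d6 = 89/4
d7 = 24
d8 = 57/4
d9 = 68/3
endpoint = (223/4, -19/4)

Apply edit: d3 := 9
  d4 = d1*4 = 24
  d5 = d4 + d2/3 + d3 = 199/6
  d6 = d4/3 + d3/4 + d1*2 = 89/4
  d7 = d1*4 = 24
  d8 = d7/2 + d3/4 = 57/4
  d9 = d2/3 + d4 - d1/4 = 68/3
Walk from origin (0, 0):
  seg 1: down by d6 = 89/4 → (0, -89/4)
  seg 2: right by d7 = 24 → (24, -89/4)
  seg 3: right by d8 = 57/4 → (153/4, -89/4)
  seg 4: right by d4 = 24 → (249/4, -89/4)
  seg 5: down by d1 = 6 → (249/4, -113/4)
  seg 6: left by d2 = 1/2 → (247/4, -113/4)
  seg 7: down by d2 = 1/2 → (247/4, -115/4)
  seg 8: left by d1 = 6 → (223/4, -115/4)
  seg 9: up by d4 = 24 → (223/4, -19/4)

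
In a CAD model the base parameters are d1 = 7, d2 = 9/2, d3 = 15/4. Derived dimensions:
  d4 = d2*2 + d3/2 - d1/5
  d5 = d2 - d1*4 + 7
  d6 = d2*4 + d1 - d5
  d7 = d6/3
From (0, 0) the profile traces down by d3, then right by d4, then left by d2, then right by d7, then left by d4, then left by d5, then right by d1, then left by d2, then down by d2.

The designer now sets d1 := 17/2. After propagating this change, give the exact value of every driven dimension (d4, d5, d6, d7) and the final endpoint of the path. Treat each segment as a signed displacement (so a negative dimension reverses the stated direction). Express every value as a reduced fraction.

d4 = 367/40
d5 = -45/2
d6 = 49
d7 = 49/3
endpoint = (115/3, -33/4)

Apply edit: d1 := 17/2
  d4 = d2*2 + d3/2 - d1/5 = 367/40
  d5 = d2 - d1*4 + 7 = -45/2
  d6 = d2*4 + d1 - d5 = 49
  d7 = d6/3 = 49/3
Walk from origin (0, 0):
  seg 1: down by d3 = 15/4 → (0, -15/4)
  seg 2: right by d4 = 367/40 → (367/40, -15/4)
  seg 3: left by d2 = 9/2 → (187/40, -15/4)
  seg 4: right by d7 = 49/3 → (2521/120, -15/4)
  seg 5: left by d4 = 367/40 → (71/6, -15/4)
  seg 6: left by d5 = -45/2 → (103/3, -15/4)
  seg 7: right by d1 = 17/2 → (257/6, -15/4)
  seg 8: left by d2 = 9/2 → (115/3, -15/4)
  seg 9: down by d2 = 9/2 → (115/3, -33/4)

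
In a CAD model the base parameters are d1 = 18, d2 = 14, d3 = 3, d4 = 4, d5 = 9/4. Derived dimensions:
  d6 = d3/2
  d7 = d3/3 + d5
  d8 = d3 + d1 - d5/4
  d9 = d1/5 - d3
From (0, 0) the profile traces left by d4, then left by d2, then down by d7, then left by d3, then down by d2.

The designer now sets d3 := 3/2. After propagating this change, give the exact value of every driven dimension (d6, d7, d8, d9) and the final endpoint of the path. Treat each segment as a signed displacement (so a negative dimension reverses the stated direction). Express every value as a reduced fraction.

d6 = 3/4
d7 = 11/4
d8 = 303/16
d9 = 21/10
endpoint = (-39/2, -67/4)

Apply edit: d3 := 3/2
  d6 = d3/2 = 3/4
  d7 = d3/3 + d5 = 11/4
  d8 = d3 + d1 - d5/4 = 303/16
  d9 = d1/5 - d3 = 21/10
Walk from origin (0, 0):
  seg 1: left by d4 = 4 → (-4, 0)
  seg 2: left by d2 = 14 → (-18, 0)
  seg 3: down by d7 = 11/4 → (-18, -11/4)
  seg 4: left by d3 = 3/2 → (-39/2, -11/4)
  seg 5: down by d2 = 14 → (-39/2, -67/4)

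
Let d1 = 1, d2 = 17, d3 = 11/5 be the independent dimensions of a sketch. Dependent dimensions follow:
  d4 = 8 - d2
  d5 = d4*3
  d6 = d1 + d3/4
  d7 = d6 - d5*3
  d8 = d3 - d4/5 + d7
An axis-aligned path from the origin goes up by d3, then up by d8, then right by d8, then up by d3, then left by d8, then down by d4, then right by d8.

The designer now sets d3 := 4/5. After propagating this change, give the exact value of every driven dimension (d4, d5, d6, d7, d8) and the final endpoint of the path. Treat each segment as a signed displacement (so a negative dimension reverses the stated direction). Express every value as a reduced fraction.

Apply edit: d3 := 4/5
  d4 = 8 - d2 = -9
  d5 = d4*3 = -27
  d6 = d1 + d3/4 = 6/5
  d7 = d6 - d5*3 = 411/5
  d8 = d3 - d4/5 + d7 = 424/5
Walk from origin (0, 0):
  seg 1: up by d3 = 4/5 → (0, 4/5)
  seg 2: up by d8 = 424/5 → (0, 428/5)
  seg 3: right by d8 = 424/5 → (424/5, 428/5)
  seg 4: up by d3 = 4/5 → (424/5, 432/5)
  seg 5: left by d8 = 424/5 → (0, 432/5)
  seg 6: down by d4 = -9 → (0, 477/5)
  seg 7: right by d8 = 424/5 → (424/5, 477/5)

d4 = -9
d5 = -27
d6 = 6/5
d7 = 411/5
d8 = 424/5
endpoint = (424/5, 477/5)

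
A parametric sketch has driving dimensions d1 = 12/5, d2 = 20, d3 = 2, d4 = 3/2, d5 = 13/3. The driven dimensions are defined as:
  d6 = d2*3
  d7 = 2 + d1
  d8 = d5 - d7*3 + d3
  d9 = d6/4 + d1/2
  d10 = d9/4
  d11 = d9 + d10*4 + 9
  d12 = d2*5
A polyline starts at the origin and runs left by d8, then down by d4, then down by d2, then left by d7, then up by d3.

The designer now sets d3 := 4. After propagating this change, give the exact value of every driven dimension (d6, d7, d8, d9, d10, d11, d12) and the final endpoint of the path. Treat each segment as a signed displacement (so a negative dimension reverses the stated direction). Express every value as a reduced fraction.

d6 = 60
d7 = 22/5
d8 = -73/15
d9 = 81/5
d10 = 81/20
d11 = 207/5
d12 = 100
endpoint = (7/15, -35/2)

Apply edit: d3 := 4
  d6 = d2*3 = 60
  d7 = 2 + d1 = 22/5
  d8 = d5 - d7*3 + d3 = -73/15
  d9 = d6/4 + d1/2 = 81/5
  d10 = d9/4 = 81/20
  d11 = d9 + d10*4 + 9 = 207/5
  d12 = d2*5 = 100
Walk from origin (0, 0):
  seg 1: left by d8 = -73/15 → (73/15, 0)
  seg 2: down by d4 = 3/2 → (73/15, -3/2)
  seg 3: down by d2 = 20 → (73/15, -43/2)
  seg 4: left by d7 = 22/5 → (7/15, -43/2)
  seg 5: up by d3 = 4 → (7/15, -35/2)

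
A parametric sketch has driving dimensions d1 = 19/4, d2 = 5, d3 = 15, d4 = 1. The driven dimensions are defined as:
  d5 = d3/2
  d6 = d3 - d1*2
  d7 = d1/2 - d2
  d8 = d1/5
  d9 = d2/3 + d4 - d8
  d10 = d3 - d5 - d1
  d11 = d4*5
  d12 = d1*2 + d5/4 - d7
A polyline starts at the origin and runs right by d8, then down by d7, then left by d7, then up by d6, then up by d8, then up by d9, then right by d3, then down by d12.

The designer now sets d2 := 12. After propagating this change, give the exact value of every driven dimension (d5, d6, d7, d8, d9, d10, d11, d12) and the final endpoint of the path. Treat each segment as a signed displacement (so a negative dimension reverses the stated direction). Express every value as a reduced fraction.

Apply edit: d2 := 12
  d5 = d3/2 = 15/2
  d6 = d3 - d1*2 = 11/2
  d7 = d1/2 - d2 = -77/8
  d8 = d1/5 = 19/20
  d9 = d2/3 + d4 - d8 = 81/20
  d10 = d3 - d5 - d1 = 11/4
  d11 = d4*5 = 5
  d12 = d1*2 + d5/4 - d7 = 21
Walk from origin (0, 0):
  seg 1: right by d8 = 19/20 → (19/20, 0)
  seg 2: down by d7 = -77/8 → (19/20, 77/8)
  seg 3: left by d7 = -77/8 → (423/40, 77/8)
  seg 4: up by d6 = 11/2 → (423/40, 121/8)
  seg 5: up by d8 = 19/20 → (423/40, 643/40)
  seg 6: up by d9 = 81/20 → (423/40, 161/8)
  seg 7: right by d3 = 15 → (1023/40, 161/8)
  seg 8: down by d12 = 21 → (1023/40, -7/8)

d5 = 15/2
d6 = 11/2
d7 = -77/8
d8 = 19/20
d9 = 81/20
d10 = 11/4
d11 = 5
d12 = 21
endpoint = (1023/40, -7/8)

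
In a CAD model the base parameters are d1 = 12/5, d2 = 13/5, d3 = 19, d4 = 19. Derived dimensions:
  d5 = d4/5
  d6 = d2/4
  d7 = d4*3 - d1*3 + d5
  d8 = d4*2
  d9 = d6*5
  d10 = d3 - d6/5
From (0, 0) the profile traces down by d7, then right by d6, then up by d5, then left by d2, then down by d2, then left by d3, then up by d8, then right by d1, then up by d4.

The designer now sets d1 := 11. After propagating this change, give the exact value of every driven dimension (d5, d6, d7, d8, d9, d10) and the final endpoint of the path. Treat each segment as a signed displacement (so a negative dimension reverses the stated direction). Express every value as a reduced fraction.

d5 = 19/5
d6 = 13/20
d7 = 139/5
d8 = 38
d9 = 13/4
d10 = 1887/100
endpoint = (-199/20, 152/5)

Apply edit: d1 := 11
  d5 = d4/5 = 19/5
  d6 = d2/4 = 13/20
  d7 = d4*3 - d1*3 + d5 = 139/5
  d8 = d4*2 = 38
  d9 = d6*5 = 13/4
  d10 = d3 - d6/5 = 1887/100
Walk from origin (0, 0):
  seg 1: down by d7 = 139/5 → (0, -139/5)
  seg 2: right by d6 = 13/20 → (13/20, -139/5)
  seg 3: up by d5 = 19/5 → (13/20, -24)
  seg 4: left by d2 = 13/5 → (-39/20, -24)
  seg 5: down by d2 = 13/5 → (-39/20, -133/5)
  seg 6: left by d3 = 19 → (-419/20, -133/5)
  seg 7: up by d8 = 38 → (-419/20, 57/5)
  seg 8: right by d1 = 11 → (-199/20, 57/5)
  seg 9: up by d4 = 19 → (-199/20, 152/5)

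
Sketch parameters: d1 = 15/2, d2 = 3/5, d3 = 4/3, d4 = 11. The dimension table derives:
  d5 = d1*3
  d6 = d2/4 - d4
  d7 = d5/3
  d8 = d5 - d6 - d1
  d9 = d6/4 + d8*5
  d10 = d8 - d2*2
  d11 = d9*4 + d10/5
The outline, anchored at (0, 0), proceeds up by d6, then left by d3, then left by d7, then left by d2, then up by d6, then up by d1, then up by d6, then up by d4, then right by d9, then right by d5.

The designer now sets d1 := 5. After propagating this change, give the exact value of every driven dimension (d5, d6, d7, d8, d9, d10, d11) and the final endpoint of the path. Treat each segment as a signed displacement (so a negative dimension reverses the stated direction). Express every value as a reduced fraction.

d5 = 15
d6 = -217/20
d7 = 5
d8 = 417/20
d9 = 8123/80
d10 = 393/20
d11 = 10252/25
endpoint = (5261/48, -331/20)

Apply edit: d1 := 5
  d5 = d1*3 = 15
  d6 = d2/4 - d4 = -217/20
  d7 = d5/3 = 5
  d8 = d5 - d6 - d1 = 417/20
  d9 = d6/4 + d8*5 = 8123/80
  d10 = d8 - d2*2 = 393/20
  d11 = d9*4 + d10/5 = 10252/25
Walk from origin (0, 0):
  seg 1: up by d6 = -217/20 → (0, -217/20)
  seg 2: left by d3 = 4/3 → (-4/3, -217/20)
  seg 3: left by d7 = 5 → (-19/3, -217/20)
  seg 4: left by d2 = 3/5 → (-104/15, -217/20)
  seg 5: up by d6 = -217/20 → (-104/15, -217/10)
  seg 6: up by d1 = 5 → (-104/15, -167/10)
  seg 7: up by d6 = -217/20 → (-104/15, -551/20)
  seg 8: up by d4 = 11 → (-104/15, -331/20)
  seg 9: right by d9 = 8123/80 → (4541/48, -331/20)
  seg 10: right by d5 = 15 → (5261/48, -331/20)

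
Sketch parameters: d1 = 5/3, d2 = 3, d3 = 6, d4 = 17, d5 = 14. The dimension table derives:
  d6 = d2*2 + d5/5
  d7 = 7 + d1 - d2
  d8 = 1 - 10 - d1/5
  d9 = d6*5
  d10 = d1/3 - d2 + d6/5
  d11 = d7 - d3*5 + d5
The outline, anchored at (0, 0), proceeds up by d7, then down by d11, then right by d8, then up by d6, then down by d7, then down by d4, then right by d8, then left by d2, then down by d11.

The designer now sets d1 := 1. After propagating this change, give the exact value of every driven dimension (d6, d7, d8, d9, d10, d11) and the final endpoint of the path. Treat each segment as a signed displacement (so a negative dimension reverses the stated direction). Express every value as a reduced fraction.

d6 = 44/5
d7 = 5
d8 = -46/5
d9 = 44
d10 = -68/75
d11 = -11
endpoint = (-107/5, 69/5)

Apply edit: d1 := 1
  d6 = d2*2 + d5/5 = 44/5
  d7 = 7 + d1 - d2 = 5
  d8 = 1 - 10 - d1/5 = -46/5
  d9 = d6*5 = 44
  d10 = d1/3 - d2 + d6/5 = -68/75
  d11 = d7 - d3*5 + d5 = -11
Walk from origin (0, 0):
  seg 1: up by d7 = 5 → (0, 5)
  seg 2: down by d11 = -11 → (0, 16)
  seg 3: right by d8 = -46/5 → (-46/5, 16)
  seg 4: up by d6 = 44/5 → (-46/5, 124/5)
  seg 5: down by d7 = 5 → (-46/5, 99/5)
  seg 6: down by d4 = 17 → (-46/5, 14/5)
  seg 7: right by d8 = -46/5 → (-92/5, 14/5)
  seg 8: left by d2 = 3 → (-107/5, 14/5)
  seg 9: down by d11 = -11 → (-107/5, 69/5)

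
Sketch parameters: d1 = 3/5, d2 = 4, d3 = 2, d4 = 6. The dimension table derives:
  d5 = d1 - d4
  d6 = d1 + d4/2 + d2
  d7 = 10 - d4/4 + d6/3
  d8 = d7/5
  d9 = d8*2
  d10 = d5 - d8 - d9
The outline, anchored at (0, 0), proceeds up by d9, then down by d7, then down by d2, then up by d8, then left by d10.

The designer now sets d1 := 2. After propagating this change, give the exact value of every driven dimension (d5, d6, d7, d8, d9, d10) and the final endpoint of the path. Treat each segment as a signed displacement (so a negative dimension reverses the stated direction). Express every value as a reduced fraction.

Apply edit: d1 := 2
  d5 = d1 - d4 = -4
  d6 = d1 + d4/2 + d2 = 9
  d7 = 10 - d4/4 + d6/3 = 23/2
  d8 = d7/5 = 23/10
  d9 = d8*2 = 23/5
  d10 = d5 - d8 - d9 = -109/10
Walk from origin (0, 0):
  seg 1: up by d9 = 23/5 → (0, 23/5)
  seg 2: down by d7 = 23/2 → (0, -69/10)
  seg 3: down by d2 = 4 → (0, -109/10)
  seg 4: up by d8 = 23/10 → (0, -43/5)
  seg 5: left by d10 = -109/10 → (109/10, -43/5)

d5 = -4
d6 = 9
d7 = 23/2
d8 = 23/10
d9 = 23/5
d10 = -109/10
endpoint = (109/10, -43/5)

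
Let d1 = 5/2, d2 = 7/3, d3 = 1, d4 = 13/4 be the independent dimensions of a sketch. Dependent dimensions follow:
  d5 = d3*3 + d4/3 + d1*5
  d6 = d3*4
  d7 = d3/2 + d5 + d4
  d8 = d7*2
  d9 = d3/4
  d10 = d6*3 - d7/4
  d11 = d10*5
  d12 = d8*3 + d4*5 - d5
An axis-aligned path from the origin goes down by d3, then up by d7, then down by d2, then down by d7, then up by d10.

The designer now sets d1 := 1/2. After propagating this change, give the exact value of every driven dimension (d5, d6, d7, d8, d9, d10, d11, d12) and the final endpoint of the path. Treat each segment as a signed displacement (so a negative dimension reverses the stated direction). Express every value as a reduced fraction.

Apply edit: d1 := 1/2
  d5 = d3*3 + d4/3 + d1*5 = 79/12
  d6 = d3*4 = 4
  d7 = d3/2 + d5 + d4 = 31/3
  d8 = d7*2 = 62/3
  d9 = d3/4 = 1/4
  d10 = d6*3 - d7/4 = 113/12
  d11 = d10*5 = 565/12
  d12 = d8*3 + d4*5 - d5 = 215/3
Walk from origin (0, 0):
  seg 1: down by d3 = 1 → (0, -1)
  seg 2: up by d7 = 31/3 → (0, 28/3)
  seg 3: down by d2 = 7/3 → (0, 7)
  seg 4: down by d7 = 31/3 → (0, -10/3)
  seg 5: up by d10 = 113/12 → (0, 73/12)

d5 = 79/12
d6 = 4
d7 = 31/3
d8 = 62/3
d9 = 1/4
d10 = 113/12
d11 = 565/12
d12 = 215/3
endpoint = (0, 73/12)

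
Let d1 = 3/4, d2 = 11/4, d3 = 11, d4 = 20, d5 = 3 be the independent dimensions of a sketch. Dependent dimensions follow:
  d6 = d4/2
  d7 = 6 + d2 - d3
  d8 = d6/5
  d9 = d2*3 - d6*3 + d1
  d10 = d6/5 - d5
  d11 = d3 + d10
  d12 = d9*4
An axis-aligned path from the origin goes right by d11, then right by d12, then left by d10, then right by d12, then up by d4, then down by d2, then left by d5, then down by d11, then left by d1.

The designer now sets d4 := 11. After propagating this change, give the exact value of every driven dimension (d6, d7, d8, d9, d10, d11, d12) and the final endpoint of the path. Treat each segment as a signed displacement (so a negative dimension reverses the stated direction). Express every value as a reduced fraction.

Apply edit: d4 := 11
  d6 = d4/2 = 11/2
  d7 = 6 + d2 - d3 = -9/4
  d8 = d6/5 = 11/10
  d9 = d2*3 - d6*3 + d1 = -15/2
  d10 = d6/5 - d5 = -19/10
  d11 = d3 + d10 = 91/10
  d12 = d9*4 = -30
Walk from origin (0, 0):
  seg 1: right by d11 = 91/10 → (91/10, 0)
  seg 2: right by d12 = -30 → (-209/10, 0)
  seg 3: left by d10 = -19/10 → (-19, 0)
  seg 4: right by d12 = -30 → (-49, 0)
  seg 5: up by d4 = 11 → (-49, 11)
  seg 6: down by d2 = 11/4 → (-49, 33/4)
  seg 7: left by d5 = 3 → (-52, 33/4)
  seg 8: down by d11 = 91/10 → (-52, -17/20)
  seg 9: left by d1 = 3/4 → (-211/4, -17/20)

d6 = 11/2
d7 = -9/4
d8 = 11/10
d9 = -15/2
d10 = -19/10
d11 = 91/10
d12 = -30
endpoint = (-211/4, -17/20)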